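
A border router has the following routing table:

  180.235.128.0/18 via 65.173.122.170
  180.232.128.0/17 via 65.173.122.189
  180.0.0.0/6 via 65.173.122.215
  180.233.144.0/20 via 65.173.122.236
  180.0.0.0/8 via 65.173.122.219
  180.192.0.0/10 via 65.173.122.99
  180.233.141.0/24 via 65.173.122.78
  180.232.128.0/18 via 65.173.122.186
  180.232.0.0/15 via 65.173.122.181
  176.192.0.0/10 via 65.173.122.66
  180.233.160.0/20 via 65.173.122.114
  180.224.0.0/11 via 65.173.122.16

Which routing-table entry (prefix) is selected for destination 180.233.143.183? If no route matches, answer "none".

Entries matching 180.233.143.183:
  180.0.0.0/6 (180.0.0.0 - 183.255.255.255)
  180.0.0.0/8 (180.0.0.0 - 180.255.255.255)
  180.192.0.0/10 (180.192.0.0 - 180.255.255.255)
  180.224.0.0/11 (180.224.0.0 - 180.255.255.255)
  180.232.0.0/15 (180.232.0.0 - 180.233.255.255)
Most specific is 180.232.0.0/15.

180.232.0.0/15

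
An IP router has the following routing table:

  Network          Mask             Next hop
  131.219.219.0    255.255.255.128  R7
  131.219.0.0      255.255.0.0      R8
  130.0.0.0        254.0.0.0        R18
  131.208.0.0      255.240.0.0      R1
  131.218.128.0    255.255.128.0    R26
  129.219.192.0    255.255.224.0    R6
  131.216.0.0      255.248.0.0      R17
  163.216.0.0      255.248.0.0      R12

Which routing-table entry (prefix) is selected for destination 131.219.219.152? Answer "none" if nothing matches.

Entries matching 131.219.219.152:
  130.0.0.0/7 (130.0.0.0 - 131.255.255.255)
  131.208.0.0/12 (131.208.0.0 - 131.223.255.255)
  131.216.0.0/13 (131.216.0.0 - 131.223.255.255)
  131.219.0.0/16 (131.219.0.0 - 131.219.255.255)
Most specific is 131.219.0.0/16.

131.219.0.0/16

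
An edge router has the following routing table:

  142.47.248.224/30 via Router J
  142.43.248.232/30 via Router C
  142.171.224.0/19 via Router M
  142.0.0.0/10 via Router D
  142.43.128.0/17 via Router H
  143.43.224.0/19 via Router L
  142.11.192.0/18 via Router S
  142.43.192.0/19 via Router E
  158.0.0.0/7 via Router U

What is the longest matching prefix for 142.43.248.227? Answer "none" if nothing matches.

Entries matching 142.43.248.227:
  142.0.0.0/10 (142.0.0.0 - 142.63.255.255)
  142.43.128.0/17 (142.43.128.0 - 142.43.255.255)
Most specific is 142.43.128.0/17.

142.43.128.0/17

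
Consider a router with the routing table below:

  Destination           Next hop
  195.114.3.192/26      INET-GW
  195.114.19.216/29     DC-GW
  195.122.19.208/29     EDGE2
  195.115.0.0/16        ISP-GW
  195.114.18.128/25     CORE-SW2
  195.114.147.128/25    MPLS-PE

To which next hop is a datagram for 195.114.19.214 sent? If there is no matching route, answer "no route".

no route

No entry's prefix contains 195.114.19.214; there is no default route.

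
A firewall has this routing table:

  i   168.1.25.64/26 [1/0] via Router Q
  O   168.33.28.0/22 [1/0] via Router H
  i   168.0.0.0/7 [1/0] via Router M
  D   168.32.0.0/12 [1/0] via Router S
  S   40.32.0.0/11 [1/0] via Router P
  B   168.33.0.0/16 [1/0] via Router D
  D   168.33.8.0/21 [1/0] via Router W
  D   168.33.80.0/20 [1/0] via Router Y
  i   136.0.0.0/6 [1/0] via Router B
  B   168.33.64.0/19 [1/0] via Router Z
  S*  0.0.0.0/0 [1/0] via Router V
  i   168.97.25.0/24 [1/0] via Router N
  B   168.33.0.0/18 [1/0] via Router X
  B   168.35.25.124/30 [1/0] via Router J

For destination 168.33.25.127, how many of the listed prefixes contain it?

5

Prefixes containing 168.33.25.127:
  0.0.0.0/0 (default, matches everything)
  168.0.0.0/7 (168.0.0.0 - 169.255.255.255)
  168.32.0.0/12 (168.32.0.0 - 168.47.255.255)
  168.33.0.0/16 (168.33.0.0 - 168.33.255.255)
  168.33.0.0/18 (168.33.0.0 - 168.33.63.255)
Total matching entries: 5.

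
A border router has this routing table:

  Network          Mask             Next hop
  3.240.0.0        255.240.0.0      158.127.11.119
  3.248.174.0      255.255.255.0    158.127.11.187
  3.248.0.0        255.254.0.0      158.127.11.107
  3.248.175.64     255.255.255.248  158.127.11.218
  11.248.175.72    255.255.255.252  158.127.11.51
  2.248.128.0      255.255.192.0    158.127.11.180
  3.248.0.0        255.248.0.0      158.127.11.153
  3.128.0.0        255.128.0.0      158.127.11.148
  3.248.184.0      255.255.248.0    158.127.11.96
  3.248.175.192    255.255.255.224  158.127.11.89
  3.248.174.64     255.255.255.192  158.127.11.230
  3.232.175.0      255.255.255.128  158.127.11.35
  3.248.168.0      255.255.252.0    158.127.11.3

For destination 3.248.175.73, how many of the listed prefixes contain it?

Prefixes containing 3.248.175.73:
  3.128.0.0/9 (3.128.0.0 - 3.255.255.255)
  3.240.0.0/12 (3.240.0.0 - 3.255.255.255)
  3.248.0.0/13 (3.248.0.0 - 3.255.255.255)
  3.248.0.0/15 (3.248.0.0 - 3.249.255.255)
Total matching entries: 4.

4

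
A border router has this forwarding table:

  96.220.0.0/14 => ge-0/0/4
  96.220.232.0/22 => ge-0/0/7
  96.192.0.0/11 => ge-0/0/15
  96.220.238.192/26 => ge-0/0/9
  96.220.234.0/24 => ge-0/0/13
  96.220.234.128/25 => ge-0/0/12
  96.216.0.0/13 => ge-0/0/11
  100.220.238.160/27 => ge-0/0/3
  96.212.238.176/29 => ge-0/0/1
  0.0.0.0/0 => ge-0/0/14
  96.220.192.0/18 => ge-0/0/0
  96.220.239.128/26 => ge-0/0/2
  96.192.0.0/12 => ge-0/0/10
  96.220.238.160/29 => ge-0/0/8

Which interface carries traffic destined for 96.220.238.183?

Routes whose prefix contains 96.220.238.183:
  0.0.0.0/0 (default, matches everything) -> ge-0/0/14
  96.192.0.0/11 (96.192.0.0 - 96.223.255.255) -> ge-0/0/15
  96.216.0.0/13 (96.216.0.0 - 96.223.255.255) -> ge-0/0/11
  96.220.0.0/14 (96.220.0.0 - 96.223.255.255) -> ge-0/0/4
  96.220.192.0/18 (96.220.192.0 - 96.220.255.255) -> ge-0/0/0
More-specific entries that do NOT match:
  96.212.238.176/29 (96.212.238.176 - 96.212.238.183) does not contain 96.220.238.183
  96.220.238.160/29 (96.220.238.160 - 96.220.238.167) does not contain 96.220.238.183
  100.220.238.160/27 (100.220.238.160 - 100.220.238.191) does not contain 96.220.238.183
  96.220.238.192/26 (96.220.238.192 - 96.220.238.255) does not contain 96.220.238.183
  96.220.239.128/26 (96.220.239.128 - 96.220.239.191) does not contain 96.220.238.183
  96.220.234.128/25 (96.220.234.128 - 96.220.234.255) does not contain 96.220.238.183
  96.220.234.0/24 (96.220.234.0 - 96.220.234.255) does not contain 96.220.238.183
  96.220.232.0/22 (96.220.232.0 - 96.220.235.255) does not contain 96.220.238.183
Longest matching prefix is /18 -> interface ge-0/0/0.

ge-0/0/0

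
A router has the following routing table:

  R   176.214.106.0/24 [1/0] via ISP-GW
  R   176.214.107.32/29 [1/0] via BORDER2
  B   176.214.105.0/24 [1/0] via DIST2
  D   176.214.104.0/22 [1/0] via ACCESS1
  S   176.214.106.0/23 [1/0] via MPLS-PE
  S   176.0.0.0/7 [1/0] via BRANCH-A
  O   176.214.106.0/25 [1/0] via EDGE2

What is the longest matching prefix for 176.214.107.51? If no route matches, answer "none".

176.214.106.0/23

Entries matching 176.214.107.51:
  176.0.0.0/7 (176.0.0.0 - 177.255.255.255)
  176.214.104.0/22 (176.214.104.0 - 176.214.107.255)
  176.214.106.0/23 (176.214.106.0 - 176.214.107.255)
Most specific is 176.214.106.0/23.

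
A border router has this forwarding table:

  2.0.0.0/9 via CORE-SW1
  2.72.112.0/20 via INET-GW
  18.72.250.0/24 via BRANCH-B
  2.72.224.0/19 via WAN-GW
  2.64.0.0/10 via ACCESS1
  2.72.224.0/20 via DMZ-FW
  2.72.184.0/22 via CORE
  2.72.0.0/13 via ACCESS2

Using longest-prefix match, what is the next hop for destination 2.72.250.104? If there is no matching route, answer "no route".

WAN-GW

Routes whose prefix contains 2.72.250.104:
  2.0.0.0/9 (2.0.0.0 - 2.127.255.255) -> CORE-SW1
  2.64.0.0/10 (2.64.0.0 - 2.127.255.255) -> ACCESS1
  2.72.0.0/13 (2.72.0.0 - 2.79.255.255) -> ACCESS2
  2.72.224.0/19 (2.72.224.0 - 2.72.255.255) -> WAN-GW
More-specific entries that do NOT match:
  18.72.250.0/24 (18.72.250.0 - 18.72.250.255) does not contain 2.72.250.104
  2.72.184.0/22 (2.72.184.0 - 2.72.187.255) does not contain 2.72.250.104
  2.72.112.0/20 (2.72.112.0 - 2.72.127.255) does not contain 2.72.250.104
  2.72.224.0/20 (2.72.224.0 - 2.72.239.255) does not contain 2.72.250.104
Longest matching prefix is /19 -> next hop WAN-GW.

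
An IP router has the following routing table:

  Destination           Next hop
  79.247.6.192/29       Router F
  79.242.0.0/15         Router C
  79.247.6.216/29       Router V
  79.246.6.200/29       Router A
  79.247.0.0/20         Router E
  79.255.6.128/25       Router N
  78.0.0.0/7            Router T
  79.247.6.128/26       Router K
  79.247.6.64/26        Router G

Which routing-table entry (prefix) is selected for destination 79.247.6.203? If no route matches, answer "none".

79.247.0.0/20

Entries matching 79.247.6.203:
  78.0.0.0/7 (78.0.0.0 - 79.255.255.255)
  79.247.0.0/20 (79.247.0.0 - 79.247.15.255)
Most specific is 79.247.0.0/20.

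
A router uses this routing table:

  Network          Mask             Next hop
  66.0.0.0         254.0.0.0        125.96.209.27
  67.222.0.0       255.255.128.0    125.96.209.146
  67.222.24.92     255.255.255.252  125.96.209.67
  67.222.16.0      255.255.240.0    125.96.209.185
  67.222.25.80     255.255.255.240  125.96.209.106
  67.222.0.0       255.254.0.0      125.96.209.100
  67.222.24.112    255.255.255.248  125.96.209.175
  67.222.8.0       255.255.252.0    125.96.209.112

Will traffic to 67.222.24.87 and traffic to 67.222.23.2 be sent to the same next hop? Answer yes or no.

67.222.24.87: longest match 67.222.16.0/20 -> 125.96.209.185
67.222.23.2: longest match 67.222.16.0/20 -> 125.96.209.185

yes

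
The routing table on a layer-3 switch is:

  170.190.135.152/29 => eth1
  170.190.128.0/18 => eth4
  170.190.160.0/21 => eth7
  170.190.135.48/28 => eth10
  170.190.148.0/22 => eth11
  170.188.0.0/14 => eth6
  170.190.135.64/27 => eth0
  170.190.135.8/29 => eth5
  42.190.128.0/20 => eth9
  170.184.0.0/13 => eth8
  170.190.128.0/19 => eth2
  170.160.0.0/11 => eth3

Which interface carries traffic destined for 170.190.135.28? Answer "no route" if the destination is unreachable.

eth2

Routes whose prefix contains 170.190.135.28:
  170.160.0.0/11 (170.160.0.0 - 170.191.255.255) -> eth3
  170.184.0.0/13 (170.184.0.0 - 170.191.255.255) -> eth8
  170.188.0.0/14 (170.188.0.0 - 170.191.255.255) -> eth6
  170.190.128.0/18 (170.190.128.0 - 170.190.191.255) -> eth4
  170.190.128.0/19 (170.190.128.0 - 170.190.159.255) -> eth2
More-specific entries that do NOT match:
  170.190.135.152/29 (170.190.135.152 - 170.190.135.159) does not contain 170.190.135.28
  170.190.135.8/29 (170.190.135.8 - 170.190.135.15) does not contain 170.190.135.28
  170.190.135.48/28 (170.190.135.48 - 170.190.135.63) does not contain 170.190.135.28
  170.190.135.64/27 (170.190.135.64 - 170.190.135.95) does not contain 170.190.135.28
  170.190.148.0/22 (170.190.148.0 - 170.190.151.255) does not contain 170.190.135.28
  170.190.160.0/21 (170.190.160.0 - 170.190.167.255) does not contain 170.190.135.28
  42.190.128.0/20 (42.190.128.0 - 42.190.143.255) does not contain 170.190.135.28
Longest matching prefix is /19 -> interface eth2.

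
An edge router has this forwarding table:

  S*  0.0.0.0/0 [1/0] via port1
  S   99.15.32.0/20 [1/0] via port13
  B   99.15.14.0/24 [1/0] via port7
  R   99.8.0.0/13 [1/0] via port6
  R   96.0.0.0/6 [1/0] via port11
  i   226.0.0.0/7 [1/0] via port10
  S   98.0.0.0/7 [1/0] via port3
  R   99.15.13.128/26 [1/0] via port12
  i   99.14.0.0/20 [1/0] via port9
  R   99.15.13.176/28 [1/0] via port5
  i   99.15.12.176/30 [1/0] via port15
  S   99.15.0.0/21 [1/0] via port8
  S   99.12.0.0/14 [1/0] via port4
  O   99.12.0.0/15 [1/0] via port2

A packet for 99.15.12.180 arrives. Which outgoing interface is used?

port4

Routes whose prefix contains 99.15.12.180:
  0.0.0.0/0 (default, matches everything) -> port1
  96.0.0.0/6 (96.0.0.0 - 99.255.255.255) -> port11
  98.0.0.0/7 (98.0.0.0 - 99.255.255.255) -> port3
  99.8.0.0/13 (99.8.0.0 - 99.15.255.255) -> port6
  99.12.0.0/14 (99.12.0.0 - 99.15.255.255) -> port4
More-specific entries that do NOT match:
  99.15.12.176/30 (99.15.12.176 - 99.15.12.179) does not contain 99.15.12.180
  99.15.13.176/28 (99.15.13.176 - 99.15.13.191) does not contain 99.15.12.180
  99.15.13.128/26 (99.15.13.128 - 99.15.13.191) does not contain 99.15.12.180
  99.15.14.0/24 (99.15.14.0 - 99.15.14.255) does not contain 99.15.12.180
  99.15.0.0/21 (99.15.0.0 - 99.15.7.255) does not contain 99.15.12.180
  99.15.32.0/20 (99.15.32.0 - 99.15.47.255) does not contain 99.15.12.180
  99.14.0.0/20 (99.14.0.0 - 99.14.15.255) does not contain 99.15.12.180
  99.12.0.0/15 (99.12.0.0 - 99.13.255.255) does not contain 99.15.12.180
Longest matching prefix is /14 -> interface port4.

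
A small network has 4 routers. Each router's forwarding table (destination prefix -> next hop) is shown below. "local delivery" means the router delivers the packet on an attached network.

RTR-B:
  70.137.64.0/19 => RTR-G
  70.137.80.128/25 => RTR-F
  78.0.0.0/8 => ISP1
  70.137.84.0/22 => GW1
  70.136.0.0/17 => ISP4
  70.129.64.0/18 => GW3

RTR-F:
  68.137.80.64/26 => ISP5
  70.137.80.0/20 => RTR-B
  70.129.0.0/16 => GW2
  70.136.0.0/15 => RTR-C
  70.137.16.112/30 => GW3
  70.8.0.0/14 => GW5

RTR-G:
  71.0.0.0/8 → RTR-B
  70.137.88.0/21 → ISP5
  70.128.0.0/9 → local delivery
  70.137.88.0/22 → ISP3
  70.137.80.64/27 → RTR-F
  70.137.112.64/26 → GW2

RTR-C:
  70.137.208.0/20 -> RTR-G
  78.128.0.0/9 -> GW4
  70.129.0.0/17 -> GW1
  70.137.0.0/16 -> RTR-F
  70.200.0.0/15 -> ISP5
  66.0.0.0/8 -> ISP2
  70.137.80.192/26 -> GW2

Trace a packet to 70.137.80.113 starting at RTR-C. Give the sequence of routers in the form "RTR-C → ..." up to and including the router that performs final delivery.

RTR-C → RTR-F → RTR-B → RTR-G

At RTR-C: longest match for 70.137.80.113 is 70.137.0.0/16 -> RTR-F
At RTR-F: longest match for 70.137.80.113 is 70.137.80.0/20 -> RTR-B
At RTR-B: longest match for 70.137.80.113 is 70.137.64.0/19 -> RTR-G
At RTR-G: longest match for 70.137.80.113 is 70.128.0.0/9 -> local delivery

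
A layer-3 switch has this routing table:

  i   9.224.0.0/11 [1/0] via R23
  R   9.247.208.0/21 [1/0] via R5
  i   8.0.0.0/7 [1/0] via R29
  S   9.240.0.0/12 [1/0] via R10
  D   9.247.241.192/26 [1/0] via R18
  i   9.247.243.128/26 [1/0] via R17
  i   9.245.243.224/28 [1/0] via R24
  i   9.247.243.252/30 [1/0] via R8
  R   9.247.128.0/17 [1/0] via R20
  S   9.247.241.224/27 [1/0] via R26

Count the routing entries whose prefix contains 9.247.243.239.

Prefixes containing 9.247.243.239:
  8.0.0.0/7 (8.0.0.0 - 9.255.255.255)
  9.224.0.0/11 (9.224.0.0 - 9.255.255.255)
  9.240.0.0/12 (9.240.0.0 - 9.255.255.255)
  9.247.128.0/17 (9.247.128.0 - 9.247.255.255)
Total matching entries: 4.

4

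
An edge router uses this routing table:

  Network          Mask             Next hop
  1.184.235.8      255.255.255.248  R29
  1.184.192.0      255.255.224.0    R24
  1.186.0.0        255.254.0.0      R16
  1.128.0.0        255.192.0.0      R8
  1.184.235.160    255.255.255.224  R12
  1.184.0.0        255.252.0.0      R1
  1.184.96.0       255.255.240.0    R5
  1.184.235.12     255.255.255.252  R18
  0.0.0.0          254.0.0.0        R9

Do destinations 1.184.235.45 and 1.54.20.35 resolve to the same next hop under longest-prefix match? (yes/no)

1.184.235.45: longest match 1.184.0.0/14 -> R1
1.54.20.35: longest match 0.0.0.0/7 -> R9

no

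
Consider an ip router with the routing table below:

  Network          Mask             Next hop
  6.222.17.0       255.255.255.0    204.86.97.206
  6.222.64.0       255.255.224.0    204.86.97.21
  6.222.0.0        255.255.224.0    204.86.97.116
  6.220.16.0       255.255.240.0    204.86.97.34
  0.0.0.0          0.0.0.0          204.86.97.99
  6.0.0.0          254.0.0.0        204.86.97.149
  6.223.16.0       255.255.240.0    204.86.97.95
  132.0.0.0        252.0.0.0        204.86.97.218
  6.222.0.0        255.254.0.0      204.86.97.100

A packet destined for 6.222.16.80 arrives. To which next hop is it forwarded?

204.86.97.116

Routes whose prefix contains 6.222.16.80:
  0.0.0.0/0 (default, matches everything) -> 204.86.97.99
  6.0.0.0/7 (6.0.0.0 - 7.255.255.255) -> 204.86.97.149
  6.222.0.0/15 (6.222.0.0 - 6.223.255.255) -> 204.86.97.100
  6.222.0.0/19 (6.222.0.0 - 6.222.31.255) -> 204.86.97.116
More-specific entries that do NOT match:
  6.222.17.0/24 (6.222.17.0 - 6.222.17.255) does not contain 6.222.16.80
  6.220.16.0/20 (6.220.16.0 - 6.220.31.255) does not contain 6.222.16.80
  6.223.16.0/20 (6.223.16.0 - 6.223.31.255) does not contain 6.222.16.80
Longest matching prefix is /19 -> next hop 204.86.97.116.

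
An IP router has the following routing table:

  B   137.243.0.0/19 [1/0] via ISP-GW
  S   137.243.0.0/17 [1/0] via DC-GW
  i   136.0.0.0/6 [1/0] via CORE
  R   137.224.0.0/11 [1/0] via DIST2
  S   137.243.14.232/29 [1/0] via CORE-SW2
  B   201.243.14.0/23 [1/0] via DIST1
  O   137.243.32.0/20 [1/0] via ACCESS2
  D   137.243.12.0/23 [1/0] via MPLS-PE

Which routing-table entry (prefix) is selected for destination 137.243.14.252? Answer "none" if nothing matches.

137.243.0.0/19

Entries matching 137.243.14.252:
  136.0.0.0/6 (136.0.0.0 - 139.255.255.255)
  137.224.0.0/11 (137.224.0.0 - 137.255.255.255)
  137.243.0.0/17 (137.243.0.0 - 137.243.127.255)
  137.243.0.0/19 (137.243.0.0 - 137.243.31.255)
Most specific is 137.243.0.0/19.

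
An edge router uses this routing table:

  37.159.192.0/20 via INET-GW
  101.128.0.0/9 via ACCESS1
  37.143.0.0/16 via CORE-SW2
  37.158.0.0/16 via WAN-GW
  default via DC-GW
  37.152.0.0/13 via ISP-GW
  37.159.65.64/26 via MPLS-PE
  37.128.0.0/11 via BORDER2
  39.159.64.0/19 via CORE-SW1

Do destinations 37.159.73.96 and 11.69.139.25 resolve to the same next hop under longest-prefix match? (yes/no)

no

37.159.73.96: longest match 37.152.0.0/13 -> ISP-GW
11.69.139.25: longest match 0.0.0.0/0 -> DC-GW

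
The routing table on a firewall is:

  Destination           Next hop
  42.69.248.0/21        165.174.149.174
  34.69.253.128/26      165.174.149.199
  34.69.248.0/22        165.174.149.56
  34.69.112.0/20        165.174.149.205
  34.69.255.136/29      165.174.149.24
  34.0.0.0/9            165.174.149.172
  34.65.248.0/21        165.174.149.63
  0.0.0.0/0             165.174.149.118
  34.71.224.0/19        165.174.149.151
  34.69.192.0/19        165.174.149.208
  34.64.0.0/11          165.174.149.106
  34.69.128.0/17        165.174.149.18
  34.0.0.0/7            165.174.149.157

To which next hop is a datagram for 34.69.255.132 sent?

165.174.149.18

Routes whose prefix contains 34.69.255.132:
  0.0.0.0/0 (default, matches everything) -> 165.174.149.118
  34.0.0.0/7 (34.0.0.0 - 35.255.255.255) -> 165.174.149.157
  34.0.0.0/9 (34.0.0.0 - 34.127.255.255) -> 165.174.149.172
  34.64.0.0/11 (34.64.0.0 - 34.95.255.255) -> 165.174.149.106
  34.69.128.0/17 (34.69.128.0 - 34.69.255.255) -> 165.174.149.18
More-specific entries that do NOT match:
  34.69.255.136/29 (34.69.255.136 - 34.69.255.143) does not contain 34.69.255.132
  34.69.253.128/26 (34.69.253.128 - 34.69.253.191) does not contain 34.69.255.132
  34.69.248.0/22 (34.69.248.0 - 34.69.251.255) does not contain 34.69.255.132
  42.69.248.0/21 (42.69.248.0 - 42.69.255.255) does not contain 34.69.255.132
  34.65.248.0/21 (34.65.248.0 - 34.65.255.255) does not contain 34.69.255.132
  34.69.112.0/20 (34.69.112.0 - 34.69.127.255) does not contain 34.69.255.132
  34.71.224.0/19 (34.71.224.0 - 34.71.255.255) does not contain 34.69.255.132
  34.69.192.0/19 (34.69.192.0 - 34.69.223.255) does not contain 34.69.255.132
Longest matching prefix is /17 -> next hop 165.174.149.18.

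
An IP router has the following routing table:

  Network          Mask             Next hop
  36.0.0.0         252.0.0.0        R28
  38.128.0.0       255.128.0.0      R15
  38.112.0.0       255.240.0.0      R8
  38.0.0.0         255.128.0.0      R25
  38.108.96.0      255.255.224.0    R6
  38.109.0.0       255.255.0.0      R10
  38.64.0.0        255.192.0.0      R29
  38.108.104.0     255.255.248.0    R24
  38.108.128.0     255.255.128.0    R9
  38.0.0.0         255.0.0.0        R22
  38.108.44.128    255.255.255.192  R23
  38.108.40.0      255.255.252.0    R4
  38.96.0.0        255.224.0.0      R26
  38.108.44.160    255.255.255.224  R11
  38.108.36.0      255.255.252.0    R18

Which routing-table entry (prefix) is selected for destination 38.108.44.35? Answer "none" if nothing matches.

Entries matching 38.108.44.35:
  36.0.0.0/6 (36.0.0.0 - 39.255.255.255)
  38.0.0.0/8 (38.0.0.0 - 38.255.255.255)
  38.0.0.0/9 (38.0.0.0 - 38.127.255.255)
  38.64.0.0/10 (38.64.0.0 - 38.127.255.255)
  38.96.0.0/11 (38.96.0.0 - 38.127.255.255)
Most specific is 38.96.0.0/11.

38.96.0.0/11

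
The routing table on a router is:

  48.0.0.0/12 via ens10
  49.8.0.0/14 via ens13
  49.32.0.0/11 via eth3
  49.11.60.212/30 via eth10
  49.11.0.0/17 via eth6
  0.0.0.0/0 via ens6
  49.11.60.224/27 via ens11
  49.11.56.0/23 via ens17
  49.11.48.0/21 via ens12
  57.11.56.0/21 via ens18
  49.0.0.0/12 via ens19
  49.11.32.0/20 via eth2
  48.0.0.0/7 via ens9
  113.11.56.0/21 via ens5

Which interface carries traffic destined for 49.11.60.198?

Routes whose prefix contains 49.11.60.198:
  0.0.0.0/0 (default, matches everything) -> ens6
  48.0.0.0/7 (48.0.0.0 - 49.255.255.255) -> ens9
  49.0.0.0/12 (49.0.0.0 - 49.15.255.255) -> ens19
  49.8.0.0/14 (49.8.0.0 - 49.11.255.255) -> ens13
  49.11.0.0/17 (49.11.0.0 - 49.11.127.255) -> eth6
More-specific entries that do NOT match:
  49.11.60.212/30 (49.11.60.212 - 49.11.60.215) does not contain 49.11.60.198
  49.11.60.224/27 (49.11.60.224 - 49.11.60.255) does not contain 49.11.60.198
  49.11.56.0/23 (49.11.56.0 - 49.11.57.255) does not contain 49.11.60.198
  49.11.48.0/21 (49.11.48.0 - 49.11.55.255) does not contain 49.11.60.198
  57.11.56.0/21 (57.11.56.0 - 57.11.63.255) does not contain 49.11.60.198
  113.11.56.0/21 (113.11.56.0 - 113.11.63.255) does not contain 49.11.60.198
  49.11.32.0/20 (49.11.32.0 - 49.11.47.255) does not contain 49.11.60.198
Longest matching prefix is /17 -> interface eth6.

eth6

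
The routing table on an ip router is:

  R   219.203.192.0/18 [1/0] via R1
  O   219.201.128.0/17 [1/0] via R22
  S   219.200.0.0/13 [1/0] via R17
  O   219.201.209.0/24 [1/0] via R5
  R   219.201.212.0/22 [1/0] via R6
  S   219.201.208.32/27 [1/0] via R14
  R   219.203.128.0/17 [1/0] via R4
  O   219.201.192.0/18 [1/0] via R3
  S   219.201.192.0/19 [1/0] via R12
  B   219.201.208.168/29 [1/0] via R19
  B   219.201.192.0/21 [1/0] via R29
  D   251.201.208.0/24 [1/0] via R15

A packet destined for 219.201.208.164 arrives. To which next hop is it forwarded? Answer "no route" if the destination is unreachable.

Routes whose prefix contains 219.201.208.164:
  219.200.0.0/13 (219.200.0.0 - 219.207.255.255) -> R17
  219.201.128.0/17 (219.201.128.0 - 219.201.255.255) -> R22
  219.201.192.0/18 (219.201.192.0 - 219.201.255.255) -> R3
  219.201.192.0/19 (219.201.192.0 - 219.201.223.255) -> R12
More-specific entries that do NOT match:
  219.201.208.168/29 (219.201.208.168 - 219.201.208.175) does not contain 219.201.208.164
  219.201.208.32/27 (219.201.208.32 - 219.201.208.63) does not contain 219.201.208.164
  219.201.209.0/24 (219.201.209.0 - 219.201.209.255) does not contain 219.201.208.164
  251.201.208.0/24 (251.201.208.0 - 251.201.208.255) does not contain 219.201.208.164
  219.201.212.0/22 (219.201.212.0 - 219.201.215.255) does not contain 219.201.208.164
  219.201.192.0/21 (219.201.192.0 - 219.201.199.255) does not contain 219.201.208.164
Longest matching prefix is /19 -> next hop R12.

R12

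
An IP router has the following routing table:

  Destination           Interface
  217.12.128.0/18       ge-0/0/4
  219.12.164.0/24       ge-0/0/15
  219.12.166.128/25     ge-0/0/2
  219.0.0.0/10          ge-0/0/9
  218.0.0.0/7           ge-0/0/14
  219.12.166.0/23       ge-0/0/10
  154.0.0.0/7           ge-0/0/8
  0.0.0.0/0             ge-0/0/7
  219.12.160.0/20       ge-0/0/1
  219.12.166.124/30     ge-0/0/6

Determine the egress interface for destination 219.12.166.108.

ge-0/0/10

Routes whose prefix contains 219.12.166.108:
  0.0.0.0/0 (default, matches everything) -> ge-0/0/7
  218.0.0.0/7 (218.0.0.0 - 219.255.255.255) -> ge-0/0/14
  219.0.0.0/10 (219.0.0.0 - 219.63.255.255) -> ge-0/0/9
  219.12.160.0/20 (219.12.160.0 - 219.12.175.255) -> ge-0/0/1
  219.12.166.0/23 (219.12.166.0 - 219.12.167.255) -> ge-0/0/10
More-specific entries that do NOT match:
  219.12.166.124/30 (219.12.166.124 - 219.12.166.127) does not contain 219.12.166.108
  219.12.166.128/25 (219.12.166.128 - 219.12.166.255) does not contain 219.12.166.108
  219.12.164.0/24 (219.12.164.0 - 219.12.164.255) does not contain 219.12.166.108
Longest matching prefix is /23 -> interface ge-0/0/10.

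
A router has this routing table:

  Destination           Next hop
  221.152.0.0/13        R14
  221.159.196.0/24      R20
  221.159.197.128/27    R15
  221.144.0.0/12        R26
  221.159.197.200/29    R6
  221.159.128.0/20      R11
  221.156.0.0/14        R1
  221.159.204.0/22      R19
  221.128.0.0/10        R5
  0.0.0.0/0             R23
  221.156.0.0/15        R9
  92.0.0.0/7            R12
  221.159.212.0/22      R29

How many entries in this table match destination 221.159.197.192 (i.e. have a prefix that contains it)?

Prefixes containing 221.159.197.192:
  0.0.0.0/0 (default, matches everything)
  221.128.0.0/10 (221.128.0.0 - 221.191.255.255)
  221.144.0.0/12 (221.144.0.0 - 221.159.255.255)
  221.152.0.0/13 (221.152.0.0 - 221.159.255.255)
  221.156.0.0/14 (221.156.0.0 - 221.159.255.255)
Total matching entries: 5.

5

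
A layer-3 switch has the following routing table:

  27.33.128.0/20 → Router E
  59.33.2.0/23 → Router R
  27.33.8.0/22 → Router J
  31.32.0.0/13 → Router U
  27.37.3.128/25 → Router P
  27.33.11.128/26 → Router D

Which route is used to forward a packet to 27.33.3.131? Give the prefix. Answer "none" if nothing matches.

27.33.3.131 is outside every listed prefix and there is no default route.

none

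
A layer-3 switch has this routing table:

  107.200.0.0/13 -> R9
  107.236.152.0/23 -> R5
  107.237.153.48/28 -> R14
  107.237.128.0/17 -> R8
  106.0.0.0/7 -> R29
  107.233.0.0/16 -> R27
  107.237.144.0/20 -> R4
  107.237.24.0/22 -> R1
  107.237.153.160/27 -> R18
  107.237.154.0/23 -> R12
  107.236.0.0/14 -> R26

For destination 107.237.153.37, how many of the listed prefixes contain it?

4

Prefixes containing 107.237.153.37:
  106.0.0.0/7 (106.0.0.0 - 107.255.255.255)
  107.236.0.0/14 (107.236.0.0 - 107.239.255.255)
  107.237.128.0/17 (107.237.128.0 - 107.237.255.255)
  107.237.144.0/20 (107.237.144.0 - 107.237.159.255)
Total matching entries: 4.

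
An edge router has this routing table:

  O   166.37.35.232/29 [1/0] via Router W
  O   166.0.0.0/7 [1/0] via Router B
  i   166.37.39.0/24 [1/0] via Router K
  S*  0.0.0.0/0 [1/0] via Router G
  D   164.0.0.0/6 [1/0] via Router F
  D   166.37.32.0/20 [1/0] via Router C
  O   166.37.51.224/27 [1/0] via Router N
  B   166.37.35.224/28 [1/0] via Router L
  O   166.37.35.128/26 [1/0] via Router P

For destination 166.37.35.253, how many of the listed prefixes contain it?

4

Prefixes containing 166.37.35.253:
  0.0.0.0/0 (default, matches everything)
  164.0.0.0/6 (164.0.0.0 - 167.255.255.255)
  166.0.0.0/7 (166.0.0.0 - 167.255.255.255)
  166.37.32.0/20 (166.37.32.0 - 166.37.47.255)
Total matching entries: 4.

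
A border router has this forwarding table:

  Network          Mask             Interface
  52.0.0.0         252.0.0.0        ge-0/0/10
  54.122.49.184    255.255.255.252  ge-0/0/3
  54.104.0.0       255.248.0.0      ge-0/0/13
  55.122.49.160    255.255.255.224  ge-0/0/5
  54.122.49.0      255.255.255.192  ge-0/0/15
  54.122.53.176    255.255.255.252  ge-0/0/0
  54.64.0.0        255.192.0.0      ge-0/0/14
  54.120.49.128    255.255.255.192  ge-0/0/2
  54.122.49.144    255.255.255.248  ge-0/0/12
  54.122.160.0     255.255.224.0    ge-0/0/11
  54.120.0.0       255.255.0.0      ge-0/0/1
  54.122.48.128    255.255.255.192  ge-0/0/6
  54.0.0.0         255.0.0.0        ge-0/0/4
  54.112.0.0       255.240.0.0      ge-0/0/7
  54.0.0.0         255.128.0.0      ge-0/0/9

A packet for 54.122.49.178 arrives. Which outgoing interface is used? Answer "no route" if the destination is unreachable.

Routes whose prefix contains 54.122.49.178:
  52.0.0.0/6 (52.0.0.0 - 55.255.255.255) -> ge-0/0/10
  54.0.0.0/8 (54.0.0.0 - 54.255.255.255) -> ge-0/0/4
  54.0.0.0/9 (54.0.0.0 - 54.127.255.255) -> ge-0/0/9
  54.64.0.0/10 (54.64.0.0 - 54.127.255.255) -> ge-0/0/14
  54.112.0.0/12 (54.112.0.0 - 54.127.255.255) -> ge-0/0/7
More-specific entries that do NOT match:
  54.122.49.184/30 (54.122.49.184 - 54.122.49.187) does not contain 54.122.49.178
  54.122.53.176/30 (54.122.53.176 - 54.122.53.179) does not contain 54.122.49.178
  54.122.49.144/29 (54.122.49.144 - 54.122.49.151) does not contain 54.122.49.178
  55.122.49.160/27 (55.122.49.160 - 55.122.49.191) does not contain 54.122.49.178
  54.122.49.0/26 (54.122.49.0 - 54.122.49.63) does not contain 54.122.49.178
  54.120.49.128/26 (54.120.49.128 - 54.120.49.191) does not contain 54.122.49.178
  54.122.48.128/26 (54.122.48.128 - 54.122.48.191) does not contain 54.122.49.178
  54.122.160.0/19 (54.122.160.0 - 54.122.191.255) does not contain 54.122.49.178
  54.120.0.0/16 (54.120.0.0 - 54.120.255.255) does not contain 54.122.49.178
  54.104.0.0/13 (54.104.0.0 - 54.111.255.255) does not contain 54.122.49.178
Longest matching prefix is /12 -> interface ge-0/0/7.

ge-0/0/7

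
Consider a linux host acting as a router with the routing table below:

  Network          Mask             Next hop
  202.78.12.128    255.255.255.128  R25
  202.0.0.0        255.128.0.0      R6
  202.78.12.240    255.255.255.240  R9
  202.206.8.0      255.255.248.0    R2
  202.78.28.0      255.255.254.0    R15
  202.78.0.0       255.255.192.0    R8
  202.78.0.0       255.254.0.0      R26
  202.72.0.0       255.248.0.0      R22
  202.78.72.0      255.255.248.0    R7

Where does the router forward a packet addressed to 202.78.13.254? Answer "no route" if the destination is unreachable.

Routes whose prefix contains 202.78.13.254:
  202.0.0.0/9 (202.0.0.0 - 202.127.255.255) -> R6
  202.72.0.0/13 (202.72.0.0 - 202.79.255.255) -> R22
  202.78.0.0/15 (202.78.0.0 - 202.79.255.255) -> R26
  202.78.0.0/18 (202.78.0.0 - 202.78.63.255) -> R8
More-specific entries that do NOT match:
  202.78.12.240/28 (202.78.12.240 - 202.78.12.255) does not contain 202.78.13.254
  202.78.12.128/25 (202.78.12.128 - 202.78.12.255) does not contain 202.78.13.254
  202.78.28.0/23 (202.78.28.0 - 202.78.29.255) does not contain 202.78.13.254
  202.206.8.0/21 (202.206.8.0 - 202.206.15.255) does not contain 202.78.13.254
  202.78.72.0/21 (202.78.72.0 - 202.78.79.255) does not contain 202.78.13.254
Longest matching prefix is /18 -> next hop R8.

R8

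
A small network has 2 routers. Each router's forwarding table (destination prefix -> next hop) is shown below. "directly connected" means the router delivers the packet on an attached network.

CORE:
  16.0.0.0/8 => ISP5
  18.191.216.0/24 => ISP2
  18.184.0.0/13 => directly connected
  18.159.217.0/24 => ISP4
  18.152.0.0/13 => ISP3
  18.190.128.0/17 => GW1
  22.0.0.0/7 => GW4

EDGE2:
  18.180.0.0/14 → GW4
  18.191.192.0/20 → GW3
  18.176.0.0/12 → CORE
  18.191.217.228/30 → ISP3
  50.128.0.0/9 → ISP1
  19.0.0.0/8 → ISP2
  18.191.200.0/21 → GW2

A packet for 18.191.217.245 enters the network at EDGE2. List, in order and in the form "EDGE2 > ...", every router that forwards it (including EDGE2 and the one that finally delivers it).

EDGE2 > CORE

At EDGE2: longest match for 18.191.217.245 is 18.176.0.0/12 -> CORE
At CORE: longest match for 18.191.217.245 is 18.184.0.0/13 -> directly connected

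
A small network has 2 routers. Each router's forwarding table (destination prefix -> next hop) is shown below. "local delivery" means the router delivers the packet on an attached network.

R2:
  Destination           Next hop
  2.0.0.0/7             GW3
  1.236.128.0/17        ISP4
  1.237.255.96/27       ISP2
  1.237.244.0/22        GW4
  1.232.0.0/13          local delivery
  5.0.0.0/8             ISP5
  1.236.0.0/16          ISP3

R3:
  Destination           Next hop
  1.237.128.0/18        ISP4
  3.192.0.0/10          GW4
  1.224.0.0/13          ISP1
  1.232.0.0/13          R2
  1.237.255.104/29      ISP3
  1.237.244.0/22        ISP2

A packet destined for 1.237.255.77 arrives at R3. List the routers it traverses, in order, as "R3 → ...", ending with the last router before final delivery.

R3 → R2

At R3: longest match for 1.237.255.77 is 1.232.0.0/13 -> R2
At R2: longest match for 1.237.255.77 is 1.232.0.0/13 -> local delivery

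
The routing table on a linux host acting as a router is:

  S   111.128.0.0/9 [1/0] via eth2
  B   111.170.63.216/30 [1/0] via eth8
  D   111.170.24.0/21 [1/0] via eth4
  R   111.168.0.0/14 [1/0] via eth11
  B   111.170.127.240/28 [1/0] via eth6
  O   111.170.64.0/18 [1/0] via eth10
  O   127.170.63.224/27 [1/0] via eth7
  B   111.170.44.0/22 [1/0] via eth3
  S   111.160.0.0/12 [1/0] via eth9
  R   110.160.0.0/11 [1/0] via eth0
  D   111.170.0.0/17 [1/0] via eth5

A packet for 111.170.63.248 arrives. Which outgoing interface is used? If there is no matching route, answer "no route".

Routes whose prefix contains 111.170.63.248:
  111.128.0.0/9 (111.128.0.0 - 111.255.255.255) -> eth2
  111.160.0.0/12 (111.160.0.0 - 111.175.255.255) -> eth9
  111.168.0.0/14 (111.168.0.0 - 111.171.255.255) -> eth11
  111.170.0.0/17 (111.170.0.0 - 111.170.127.255) -> eth5
More-specific entries that do NOT match:
  111.170.63.216/30 (111.170.63.216 - 111.170.63.219) does not contain 111.170.63.248
  111.170.127.240/28 (111.170.127.240 - 111.170.127.255) does not contain 111.170.63.248
  127.170.63.224/27 (127.170.63.224 - 127.170.63.255) does not contain 111.170.63.248
  111.170.44.0/22 (111.170.44.0 - 111.170.47.255) does not contain 111.170.63.248
  111.170.24.0/21 (111.170.24.0 - 111.170.31.255) does not contain 111.170.63.248
  111.170.64.0/18 (111.170.64.0 - 111.170.127.255) does not contain 111.170.63.248
Longest matching prefix is /17 -> interface eth5.

eth5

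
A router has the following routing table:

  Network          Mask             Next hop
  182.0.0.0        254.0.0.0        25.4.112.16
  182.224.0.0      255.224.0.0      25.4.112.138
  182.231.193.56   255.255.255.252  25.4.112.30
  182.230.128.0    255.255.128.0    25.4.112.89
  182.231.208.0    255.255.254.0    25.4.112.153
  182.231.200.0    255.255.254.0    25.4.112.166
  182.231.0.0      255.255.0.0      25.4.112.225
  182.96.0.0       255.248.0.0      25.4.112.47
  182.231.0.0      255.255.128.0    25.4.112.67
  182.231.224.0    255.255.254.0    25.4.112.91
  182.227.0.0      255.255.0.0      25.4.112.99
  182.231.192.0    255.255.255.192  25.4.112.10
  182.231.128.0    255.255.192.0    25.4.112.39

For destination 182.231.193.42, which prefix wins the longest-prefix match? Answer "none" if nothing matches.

Entries matching 182.231.193.42:
  182.0.0.0/7 (182.0.0.0 - 183.255.255.255)
  182.224.0.0/11 (182.224.0.0 - 182.255.255.255)
  182.231.0.0/16 (182.231.0.0 - 182.231.255.255)
Most specific is 182.231.0.0/16.

182.231.0.0/16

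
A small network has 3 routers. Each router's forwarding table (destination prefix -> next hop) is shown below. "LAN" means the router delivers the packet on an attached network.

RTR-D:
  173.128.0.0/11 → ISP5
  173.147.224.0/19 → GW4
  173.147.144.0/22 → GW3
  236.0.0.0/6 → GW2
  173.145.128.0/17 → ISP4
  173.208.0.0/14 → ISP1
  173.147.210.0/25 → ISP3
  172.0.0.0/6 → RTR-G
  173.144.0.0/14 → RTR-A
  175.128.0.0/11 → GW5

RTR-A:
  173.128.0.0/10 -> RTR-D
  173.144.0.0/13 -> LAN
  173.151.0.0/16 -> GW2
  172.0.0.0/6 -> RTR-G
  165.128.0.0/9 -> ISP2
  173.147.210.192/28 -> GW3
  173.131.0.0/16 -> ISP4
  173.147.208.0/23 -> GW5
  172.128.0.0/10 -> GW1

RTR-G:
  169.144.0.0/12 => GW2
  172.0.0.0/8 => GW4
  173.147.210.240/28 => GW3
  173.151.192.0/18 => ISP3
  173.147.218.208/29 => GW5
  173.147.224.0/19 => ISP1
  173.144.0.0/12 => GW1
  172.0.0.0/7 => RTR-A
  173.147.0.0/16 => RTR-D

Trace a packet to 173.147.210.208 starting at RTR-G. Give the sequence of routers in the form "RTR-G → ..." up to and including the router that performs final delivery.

At RTR-G: longest match for 173.147.210.208 is 173.147.0.0/16 -> RTR-D
At RTR-D: longest match for 173.147.210.208 is 173.144.0.0/14 -> RTR-A
At RTR-A: longest match for 173.147.210.208 is 173.144.0.0/13 -> LAN

RTR-G → RTR-D → RTR-A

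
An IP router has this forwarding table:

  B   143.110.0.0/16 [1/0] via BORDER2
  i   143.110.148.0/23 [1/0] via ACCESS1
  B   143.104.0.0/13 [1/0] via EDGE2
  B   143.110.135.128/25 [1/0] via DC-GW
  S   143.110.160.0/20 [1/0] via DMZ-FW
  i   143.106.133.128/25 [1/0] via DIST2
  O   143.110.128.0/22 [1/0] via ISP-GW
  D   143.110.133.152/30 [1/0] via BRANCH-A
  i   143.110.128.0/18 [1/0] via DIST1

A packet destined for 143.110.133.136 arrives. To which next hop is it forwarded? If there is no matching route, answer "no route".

Routes whose prefix contains 143.110.133.136:
  143.104.0.0/13 (143.104.0.0 - 143.111.255.255) -> EDGE2
  143.110.0.0/16 (143.110.0.0 - 143.110.255.255) -> BORDER2
  143.110.128.0/18 (143.110.128.0 - 143.110.191.255) -> DIST1
More-specific entries that do NOT match:
  143.110.133.152/30 (143.110.133.152 - 143.110.133.155) does not contain 143.110.133.136
  143.110.135.128/25 (143.110.135.128 - 143.110.135.255) does not contain 143.110.133.136
  143.106.133.128/25 (143.106.133.128 - 143.106.133.255) does not contain 143.110.133.136
  143.110.148.0/23 (143.110.148.0 - 143.110.149.255) does not contain 143.110.133.136
  143.110.128.0/22 (143.110.128.0 - 143.110.131.255) does not contain 143.110.133.136
  143.110.160.0/20 (143.110.160.0 - 143.110.175.255) does not contain 143.110.133.136
Longest matching prefix is /18 -> next hop DIST1.

DIST1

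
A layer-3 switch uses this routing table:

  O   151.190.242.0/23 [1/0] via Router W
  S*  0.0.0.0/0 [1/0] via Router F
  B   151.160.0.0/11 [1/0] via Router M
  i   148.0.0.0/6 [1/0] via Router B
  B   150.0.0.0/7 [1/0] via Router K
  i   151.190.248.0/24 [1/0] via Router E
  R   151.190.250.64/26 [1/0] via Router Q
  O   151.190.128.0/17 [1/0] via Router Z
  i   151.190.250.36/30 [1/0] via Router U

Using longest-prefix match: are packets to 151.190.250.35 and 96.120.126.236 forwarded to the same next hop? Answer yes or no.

no

151.190.250.35: longest match 151.190.128.0/17 -> Router Z
96.120.126.236: longest match 0.0.0.0/0 -> Router F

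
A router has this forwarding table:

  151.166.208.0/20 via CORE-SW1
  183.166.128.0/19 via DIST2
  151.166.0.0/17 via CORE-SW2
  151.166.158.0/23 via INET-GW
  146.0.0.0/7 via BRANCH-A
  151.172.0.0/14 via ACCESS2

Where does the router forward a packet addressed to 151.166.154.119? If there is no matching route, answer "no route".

No entry's prefix contains 151.166.154.119; there is no default route.

no route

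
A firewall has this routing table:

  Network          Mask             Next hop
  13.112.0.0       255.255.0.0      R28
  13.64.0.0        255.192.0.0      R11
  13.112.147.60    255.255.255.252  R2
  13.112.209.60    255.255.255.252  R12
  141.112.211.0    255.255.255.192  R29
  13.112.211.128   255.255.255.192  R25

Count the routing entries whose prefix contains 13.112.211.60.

2

Prefixes containing 13.112.211.60:
  13.64.0.0/10 (13.64.0.0 - 13.127.255.255)
  13.112.0.0/16 (13.112.0.0 - 13.112.255.255)
Total matching entries: 2.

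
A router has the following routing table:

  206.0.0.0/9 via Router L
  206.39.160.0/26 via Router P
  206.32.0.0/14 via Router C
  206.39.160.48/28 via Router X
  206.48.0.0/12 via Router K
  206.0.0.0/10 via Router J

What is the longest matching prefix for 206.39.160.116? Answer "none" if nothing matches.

206.0.0.0/10

Entries matching 206.39.160.116:
  206.0.0.0/9 (206.0.0.0 - 206.127.255.255)
  206.0.0.0/10 (206.0.0.0 - 206.63.255.255)
Most specific is 206.0.0.0/10.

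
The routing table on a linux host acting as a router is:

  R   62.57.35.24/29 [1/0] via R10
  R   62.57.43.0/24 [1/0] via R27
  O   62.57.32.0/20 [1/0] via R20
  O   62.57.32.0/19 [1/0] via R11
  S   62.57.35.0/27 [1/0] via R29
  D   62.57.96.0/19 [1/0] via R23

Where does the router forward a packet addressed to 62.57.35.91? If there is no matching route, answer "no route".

R20

Routes whose prefix contains 62.57.35.91:
  62.57.32.0/19 (62.57.32.0 - 62.57.63.255) -> R11
  62.57.32.0/20 (62.57.32.0 - 62.57.47.255) -> R20
More-specific entries that do NOT match:
  62.57.35.24/29 (62.57.35.24 - 62.57.35.31) does not contain 62.57.35.91
  62.57.35.0/27 (62.57.35.0 - 62.57.35.31) does not contain 62.57.35.91
  62.57.43.0/24 (62.57.43.0 - 62.57.43.255) does not contain 62.57.35.91
Longest matching prefix is /20 -> next hop R20.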